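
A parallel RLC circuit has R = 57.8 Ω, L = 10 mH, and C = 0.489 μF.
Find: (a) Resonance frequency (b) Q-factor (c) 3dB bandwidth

Step 1 — Resonance: ω₀ = 1/√(LC) = 1/√(0.01·4.89e-07) = 1.43e+04 rad/s.
Step 2 — f₀ = ω₀/(2π) = 2276 Hz.
Step 3 — Parallel Q: Q = R/(ω₀L) = 57.8/(1.43e+04·0.01) = 0.4042.
Step 4 — Bandwidth: Δω = ω₀/Q = 3.538e+04 rad/s; BW = Δω/(2π) = 5631 Hz.

(a) f₀ = 2276 Hz  (b) Q = 0.4042  (c) BW = 5631 Hz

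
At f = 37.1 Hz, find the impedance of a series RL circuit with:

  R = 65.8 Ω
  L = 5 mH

Step 1 — Angular frequency: ω = 2π·f = 2π·37.1 = 233.1 rad/s.
Step 2 — Component impedances:
  R: Z = R = 65.8 Ω
  L: Z = jωL = j·233.1·0.005 = 0 + j1.166 Ω
Step 3 — Series combination: Z_total = R + L = 65.8 + j1.166 Ω = 65.81∠1.0° Ω.

Z = 65.8 + j1.166 Ω = 65.81∠1.0° Ω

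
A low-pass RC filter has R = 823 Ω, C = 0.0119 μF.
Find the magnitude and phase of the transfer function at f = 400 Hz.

Step 1 — Angular frequency: ω = 2π·400 = 2513 rad/s.
Step 2 — Transfer function: H(jω) = 1/(1 + jωRC).
Step 3 — Denominator: 1 + jωRC = 1 + j·2513·823·1.19e-08 = 1 + j0.02461.
Step 4 — H = 0.9994 - j0.0246.
Step 5 — Magnitude: |H| = 0.9997 (-0.0 dB); phase: φ = -1.4°.

|H| = 0.9997 (-0.0 dB), φ = -1.4°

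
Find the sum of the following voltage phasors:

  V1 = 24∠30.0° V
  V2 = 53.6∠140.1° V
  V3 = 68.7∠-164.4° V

Step 1 — Convert each phasor to rectangular form:
  V1 = 24·(cos(30.0°) + j·sin(30.0°)) = 20.78 + j12 V
  V2 = 53.6·(cos(140.1°) + j·sin(140.1°)) = -41.12 + j34.38 V
  V3 = 68.7·(cos(-164.4°) + j·sin(-164.4°)) = -66.17 - j18.47 V
Step 2 — Sum components: V_total = -86.5 + j27.91 V.
Step 3 — Convert to polar: |V_total| = 90.89 V, ∠V_total = 162.1°.

V_total = 90.89∠162.1° V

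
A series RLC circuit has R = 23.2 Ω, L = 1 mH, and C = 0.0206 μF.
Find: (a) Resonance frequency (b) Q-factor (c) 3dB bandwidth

Step 1 — Resonance: ω₀ = 1/√(LC) = 1/√(0.001·2.06e-08) = 2.203e+05 rad/s.
Step 2 — f₀ = ω₀/(2π) = 3.507e+04 Hz.
Step 3 — Series Q: Q = ω₀L/R = 2.203e+05·0.001/23.2 = 9.497.
Step 4 — Bandwidth: Δω = ω₀/Q = 2.32e+04 rad/s; BW = Δω/(2π) = 3692 Hz.

(a) f₀ = 3.507e+04 Hz  (b) Q = 9.497  (c) BW = 3692 Hz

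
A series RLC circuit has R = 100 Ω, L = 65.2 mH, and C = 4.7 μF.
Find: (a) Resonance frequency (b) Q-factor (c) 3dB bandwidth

Step 1 — Resonance condition Im(Z)=0 gives ω₀ = 1/√(LC).
Step 2 — ω₀ = 1/√(0.0652·4.7e-06) = 1806 rad/s.
Step 3 — f₀ = ω₀/(2π) = 287.5 Hz.
Step 4 — Series Q: Q = ω₀L/R = 1806·0.0652/100 = 1.178.
Step 5 — 3dB bandwidth: Δω = ω₀/Q = 1534 rad/s; BW = Δω/(2π) = 244.1 Hz.

(a) f₀ = 287.5 Hz  (b) Q = 1.178  (c) BW = 244.1 Hz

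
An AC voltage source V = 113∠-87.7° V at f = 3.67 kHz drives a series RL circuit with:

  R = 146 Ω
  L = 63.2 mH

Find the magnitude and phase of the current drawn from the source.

Step 1 — Angular frequency: ω = 2π·f = 2π·3670 = 2.306e+04 rad/s.
Step 2 — Component impedances:
  R: Z = R = 146 Ω
  L: Z = jωL = j·2.306e+04·0.0632 = 0 + j1457 Ω
Step 3 — Series combination: Z_total = R + L = 146 + j1457 Ω = 1465∠84.3° Ω.
Step 4 — Source phasor: V = 113∠-87.7° V = 4.535 - j112.9 V.
Step 5 — Ohm's law: I = V / Z_total = (4.535 - j112.9) / (146 + j1457) = -0.0764 - j0.01077 A.
Step 6 — Convert to polar: |I| = 0.07715 A, ∠I = -172.0°.

I = 0.07715∠-172.0° A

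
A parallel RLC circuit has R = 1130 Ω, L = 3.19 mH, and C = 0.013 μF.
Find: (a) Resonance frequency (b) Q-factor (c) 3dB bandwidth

Step 1 — Resonance: ω₀ = 1/√(LC) = 1/√(0.00319·1.3e-08) = 1.553e+05 rad/s.
Step 2 — f₀ = ω₀/(2π) = 2.471e+04 Hz.
Step 3 — Parallel Q: Q = R/(ω₀L) = 1130/(1.553e+05·0.00319) = 2.281.
Step 4 — Bandwidth: Δω = ω₀/Q = 6.807e+04 rad/s; BW = Δω/(2π) = 1.083e+04 Hz.

(a) f₀ = 2.471e+04 Hz  (b) Q = 2.281  (c) BW = 1.083e+04 Hz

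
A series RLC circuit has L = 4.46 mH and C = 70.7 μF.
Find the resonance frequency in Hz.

Step 1 — Resonance condition Im(Z)=0 gives ω₀ = 1/√(LC).
Step 2 — ω₀ = 1/√(0.00446·7.07e-05) = 1781 rad/s.
Step 3 — f₀ = ω₀/(2π) = 283.4 Hz.

f₀ = 283.4 Hz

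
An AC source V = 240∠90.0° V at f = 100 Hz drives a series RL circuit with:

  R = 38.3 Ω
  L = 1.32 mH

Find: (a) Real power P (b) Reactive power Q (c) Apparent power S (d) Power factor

Step 1 — Angular frequency: ω = 2π·f = 2π·100 = 628.3 rad/s.
Step 2 — Component impedances:
  R: Z = R = 38.3 Ω
  L: Z = jωL = j·628.3·0.00132 = 0 + j0.8294 Ω
Step 3 — Series combination: Z_total = R + L = 38.3 + j0.8294 Ω = 38.31∠1.2° Ω.
Step 4 — Source phasor: V = 240∠90.0° V = 0 + j240 V.
Step 5 — Current: I = V / Z = 0.1356 + j6.263 A = 6.265∠88.8° A.
Step 6 — Complex power: S = V·I* = 1503 + j32.55 VA.
Step 7 — Real power: P = Re(S) = 1503 W.
Step 8 — Reactive power: Q = Im(S) = 32.55 VAR.
Step 9 — Apparent power: |S| = 1504 VA.
Step 10 — Power factor: PF = P/|S| = 0.9998 (lagging).

(a) P = 1503 W  (b) Q = 32.55 VAR  (c) S = 1504 VA  (d) PF = 0.9998 (lagging)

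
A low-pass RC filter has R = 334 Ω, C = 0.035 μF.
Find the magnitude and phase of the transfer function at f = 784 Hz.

Step 1 — Angular frequency: ω = 2π·784 = 4926 rad/s.
Step 2 — Transfer function: H(jω) = 1/(1 + jωRC).
Step 3 — Denominator: 1 + jωRC = 1 + j·4926·334·3.5e-08 = 1 + j0.05759.
Step 4 — H = 0.9967 - j0.05739.
Step 5 — Magnitude: |H| = 0.9983 (-0.0 dB); phase: φ = -3.3°.

|H| = 0.9983 (-0.0 dB), φ = -3.3°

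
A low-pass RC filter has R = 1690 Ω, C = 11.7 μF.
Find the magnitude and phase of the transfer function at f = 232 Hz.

Step 1 — Angular frequency: ω = 2π·232 = 1458 rad/s.
Step 2 — Transfer function: H(jω) = 1/(1 + jωRC).
Step 3 — Denominator: 1 + jωRC = 1 + j·1458·1690·1.17e-05 = 1 + j28.82.
Step 4 — H = 0.001202 - j0.03465.
Step 5 — Magnitude: |H| = 0.03467 (-29.2 dB); phase: φ = -88.0°.

|H| = 0.03467 (-29.2 dB), φ = -88.0°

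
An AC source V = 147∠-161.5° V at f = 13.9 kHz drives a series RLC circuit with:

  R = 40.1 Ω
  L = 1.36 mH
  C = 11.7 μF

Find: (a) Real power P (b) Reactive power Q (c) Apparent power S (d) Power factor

Step 1 — Angular frequency: ω = 2π·f = 2π·1.39e+04 = 8.734e+04 rad/s.
Step 2 — Component impedances:
  R: Z = R = 40.1 Ω
  L: Z = jωL = j·8.734e+04·0.00136 = 0 + j118.8 Ω
  C: Z = 1/(jωC) = -j/(ω·C) = 0 - j0.9786 Ω
Step 3 — Series combination: Z_total = R + L + C = 40.1 + j117.8 Ω = 124.4∠71.2° Ω.
Step 4 — Source phasor: V = 147∠-161.5° V = -139.4 - j46.64 V.
Step 5 — Current: I = V / Z = -0.7159 + j0.9397 A = 1.181∠127.3° A.
Step 6 — Complex power: S = V·I* = 55.96 + j164.4 VA.
Step 7 — Real power: P = Re(S) = 55.96 W.
Step 8 — Reactive power: Q = Im(S) = 164.4 VAR.
Step 9 — Apparent power: |S| = 173.7 VA.
Step 10 — Power factor: PF = P/|S| = 0.3223 (lagging).

(a) P = 55.96 W  (b) Q = 164.4 VAR  (c) S = 173.7 VA  (d) PF = 0.3223 (lagging)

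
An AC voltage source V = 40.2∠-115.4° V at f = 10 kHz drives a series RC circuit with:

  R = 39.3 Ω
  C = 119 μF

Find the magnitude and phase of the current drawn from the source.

Step 1 — Angular frequency: ω = 2π·f = 2π·1e+04 = 6.283e+04 rad/s.
Step 2 — Component impedances:
  R: Z = R = 39.3 Ω
  C: Z = 1/(jωC) = -j/(ω·C) = 0 - j0.1337 Ω
Step 3 — Series combination: Z_total = R + C = 39.3 - j0.1337 Ω = 39.3∠-0.2° Ω.
Step 4 — Source phasor: V = 40.2∠-115.4° V = -17.24 - j36.31 V.
Step 5 — Ohm's law: I = V / Z_total = (-17.24 - j36.31) / (39.3 - j0.1337) = -0.4356 - j0.9255 A.
Step 6 — Convert to polar: |I| = 1.023 A, ∠I = -115.2°.

I = 1.023∠-115.2° A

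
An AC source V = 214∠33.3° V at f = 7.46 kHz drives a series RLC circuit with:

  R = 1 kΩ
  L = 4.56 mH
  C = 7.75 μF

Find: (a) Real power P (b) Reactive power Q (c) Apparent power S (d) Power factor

Step 1 — Angular frequency: ω = 2π·f = 2π·7460 = 4.687e+04 rad/s.
Step 2 — Component impedances:
  R: Z = R = 1000 Ω
  L: Z = jωL = j·4.687e+04·0.00456 = 0 + j213.7 Ω
  C: Z = 1/(jωC) = -j/(ω·C) = 0 - j2.753 Ω
Step 3 — Series combination: Z_total = R + L + C = 1000 + j211 Ω = 1022∠11.9° Ω.
Step 4 — Source phasor: V = 214∠33.3° V = 178.9 + j117.5 V.
Step 5 — Current: I = V / Z = 0.195 + j0.07635 A = 0.2094∠21.4° A.
Step 6 — Complex power: S = V·I* = 43.84 + j9.251 VA.
Step 7 — Real power: P = Re(S) = 43.84 W.
Step 8 — Reactive power: Q = Im(S) = 9.251 VAR.
Step 9 — Apparent power: |S| = 44.81 VA.
Step 10 — Power factor: PF = P/|S| = 0.9785 (lagging).

(a) P = 43.84 W  (b) Q = 9.251 VAR  (c) S = 44.81 VA  (d) PF = 0.9785 (lagging)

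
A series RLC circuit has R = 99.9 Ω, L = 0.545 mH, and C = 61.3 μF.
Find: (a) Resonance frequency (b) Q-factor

Step 1 — Resonance condition Im(Z)=0 gives ω₀ = 1/√(LC).
Step 2 — ω₀ = 1/√(0.000545·6.13e-05) = 5471 rad/s.
Step 3 — f₀ = ω₀/(2π) = 870.7 Hz.
Step 4 — Series Q: Q = ω₀L/R = 5471·0.000545/99.9 = 0.02985.

(a) f₀ = 870.7 Hz  (b) Q = 0.02985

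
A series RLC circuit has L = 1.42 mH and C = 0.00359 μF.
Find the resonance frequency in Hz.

Step 1 — Resonance condition Im(Z)=0 gives ω₀ = 1/√(LC).
Step 2 — ω₀ = 1/√(0.00142·3.59e-09) = 4.429e+05 rad/s.
Step 3 — f₀ = ω₀/(2π) = 7.049e+04 Hz.

f₀ = 7.049e+04 Hz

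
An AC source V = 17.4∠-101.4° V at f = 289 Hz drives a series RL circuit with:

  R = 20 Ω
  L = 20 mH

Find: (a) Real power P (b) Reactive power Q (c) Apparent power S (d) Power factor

Step 1 — Angular frequency: ω = 2π·f = 2π·289 = 1816 rad/s.
Step 2 — Component impedances:
  R: Z = R = 20 Ω
  L: Z = jωL = j·1816·0.02 = 0 + j36.32 Ω
Step 3 — Series combination: Z_total = R + L = 20 + j36.32 Ω = 41.46∠61.2° Ω.
Step 4 — Source phasor: V = 17.4∠-101.4° V = -3.439 - j17.06 V.
Step 5 — Current: I = V / Z = -0.4004 - j0.1258 A = 0.4197∠-162.6° A.
Step 6 — Complex power: S = V·I* = 3.523 + j6.397 VA.
Step 7 — Real power: P = Re(S) = 3.523 W.
Step 8 — Reactive power: Q = Im(S) = 6.397 VAR.
Step 9 — Apparent power: |S| = 7.303 VA.
Step 10 — Power factor: PF = P/|S| = 0.4824 (lagging).

(a) P = 3.523 W  (b) Q = 6.397 VAR  (c) S = 7.303 VA  (d) PF = 0.4824 (lagging)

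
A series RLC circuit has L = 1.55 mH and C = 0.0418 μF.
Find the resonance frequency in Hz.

Step 1 — Resonance condition Im(Z)=0 gives ω₀ = 1/√(LC).
Step 2 — ω₀ = 1/√(0.00155·4.18e-08) = 1.242e+05 rad/s.
Step 3 — f₀ = ω₀/(2π) = 1.977e+04 Hz.

f₀ = 1.977e+04 Hz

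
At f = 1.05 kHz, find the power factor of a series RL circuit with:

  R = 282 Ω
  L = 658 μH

Step 1 — Angular frequency: ω = 2π·f = 2π·1050 = 6597 rad/s.
Step 2 — Component impedances:
  R: Z = R = 282 Ω
  L: Z = jωL = j·6597·0.000658 = 0 + j4.341 Ω
Step 3 — Series combination: Z_total = R + L = 282 + j4.341 Ω = 282∠0.9° Ω.
Step 4 — Power factor: PF = cos(φ) = Re(Z)/|Z| = 282/282.03 = 0.9999.
Step 5 — Type: Im(Z) = 4.341 ⇒ lagging (phase φ = 0.9°).

PF = 0.9999 (lagging, φ = 0.9°)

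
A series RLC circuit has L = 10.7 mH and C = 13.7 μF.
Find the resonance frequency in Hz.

Step 1 — Resonance condition Im(Z)=0 gives ω₀ = 1/√(LC).
Step 2 — ω₀ = 1/√(0.0107·1.37e-05) = 2612 rad/s.
Step 3 — f₀ = ω₀/(2π) = 415.7 Hz.

f₀ = 415.7 Hz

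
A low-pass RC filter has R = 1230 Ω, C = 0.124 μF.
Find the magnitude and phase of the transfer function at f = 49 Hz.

Step 1 — Angular frequency: ω = 2π·49 = 307.9 rad/s.
Step 2 — Transfer function: H(jω) = 1/(1 + jωRC).
Step 3 — Denominator: 1 + jωRC = 1 + j·307.9·1230·1.24e-07 = 1 + j0.04696.
Step 4 — H = 0.9978 - j0.04685.
Step 5 — Magnitude: |H| = 0.9989 (-0.0 dB); phase: φ = -2.7°.

|H| = 0.9989 (-0.0 dB), φ = -2.7°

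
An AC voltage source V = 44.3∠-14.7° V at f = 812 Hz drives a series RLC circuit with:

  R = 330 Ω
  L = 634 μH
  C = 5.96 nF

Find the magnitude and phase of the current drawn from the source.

Step 1 — Angular frequency: ω = 2π·f = 2π·812 = 5102 rad/s.
Step 2 — Component impedances:
  R: Z = R = 330 Ω
  L: Z = jωL = j·5102·0.000634 = 0 + j3.235 Ω
  C: Z = 1/(jωC) = -j/(ω·C) = 0 - j3.289e+04 Ω
Step 3 — Series combination: Z_total = R + L + C = 330 - j3.288e+04 Ω = 3.288e+04∠-89.4° Ω.
Step 4 — Source phasor: V = 44.3∠-14.7° V = 42.85 - j11.24 V.
Step 5 — Ohm's law: I = V / Z_total = (42.85 - j11.24) / (330 - j3.288e+04) = 0.0003549 + j0.0013 A.
Step 6 — Convert to polar: |I| = 0.001347 A, ∠I = 74.7°.

I = 0.001347∠74.7° A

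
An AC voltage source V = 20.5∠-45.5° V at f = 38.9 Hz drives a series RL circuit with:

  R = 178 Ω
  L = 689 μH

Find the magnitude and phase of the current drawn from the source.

Step 1 — Angular frequency: ω = 2π·f = 2π·38.9 = 244.4 rad/s.
Step 2 — Component impedances:
  R: Z = R = 178 Ω
  L: Z = jωL = j·244.4·0.000689 = 0 + j0.1684 Ω
Step 3 — Series combination: Z_total = R + L = 178 + j0.1684 Ω = 178∠0.1° Ω.
Step 4 — Source phasor: V = 20.5∠-45.5° V = 14.37 - j14.62 V.
Step 5 — Ohm's law: I = V / Z_total = (14.37 - j14.62) / (178 + j0.1684) = 0.08064 - j0.08222 A.
Step 6 — Convert to polar: |I| = 0.1152 A, ∠I = -45.6°.

I = 0.1152∠-45.6° A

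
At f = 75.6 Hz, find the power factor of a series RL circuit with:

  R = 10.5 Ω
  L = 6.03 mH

Step 1 — Angular frequency: ω = 2π·f = 2π·75.6 = 475 rad/s.
Step 2 — Component impedances:
  R: Z = R = 10.5 Ω
  L: Z = jωL = j·475·0.00603 = 0 + j2.864 Ω
Step 3 — Series combination: Z_total = R + L = 10.5 + j2.864 Ω = 10.88∠15.3° Ω.
Step 4 — Power factor: PF = cos(φ) = Re(Z)/|Z| = 10.5/10.884 = 0.9647.
Step 5 — Type: Im(Z) = 2.864 ⇒ lagging (phase φ = 15.3°).

PF = 0.9647 (lagging, φ = 15.3°)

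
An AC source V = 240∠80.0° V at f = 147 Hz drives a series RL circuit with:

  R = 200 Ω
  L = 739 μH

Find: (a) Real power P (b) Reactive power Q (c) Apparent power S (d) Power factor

Step 1 — Angular frequency: ω = 2π·f = 2π·147 = 923.6 rad/s.
Step 2 — Component impedances:
  R: Z = R = 200 Ω
  L: Z = jωL = j·923.6·0.000739 = 0 + j0.6826 Ω
Step 3 — Series combination: Z_total = R + L = 200 + j0.6826 Ω = 200∠0.2° Ω.
Step 4 — Source phasor: V = 240∠80.0° V = 41.68 + j236.4 V.
Step 5 — Current: I = V / Z = 0.2124 + j1.181 A = 1.2∠79.8° A.
Step 6 — Complex power: S = V·I* = 288 + j0.9829 VA.
Step 7 — Real power: P = Re(S) = 288 W.
Step 8 — Reactive power: Q = Im(S) = 0.9829 VAR.
Step 9 — Apparent power: |S| = 288 VA.
Step 10 — Power factor: PF = P/|S| = 1 (lagging).

(a) P = 288 W  (b) Q = 0.9829 VAR  (c) S = 288 VA  (d) PF = 1 (lagging)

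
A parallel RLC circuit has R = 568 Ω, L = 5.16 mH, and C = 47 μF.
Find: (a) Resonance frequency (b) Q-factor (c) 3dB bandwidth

Step 1 — Resonance: ω₀ = 1/√(LC) = 1/√(0.00516·4.7e-05) = 2031 rad/s.
Step 2 — f₀ = ω₀/(2π) = 323.2 Hz.
Step 3 — Parallel Q: Q = R/(ω₀L) = 568/(2031·0.00516) = 54.21.
Step 4 — Bandwidth: Δω = ω₀/Q = 37.46 rad/s; BW = Δω/(2π) = 5.962 Hz.

(a) f₀ = 323.2 Hz  (b) Q = 54.21  (c) BW = 5.962 Hz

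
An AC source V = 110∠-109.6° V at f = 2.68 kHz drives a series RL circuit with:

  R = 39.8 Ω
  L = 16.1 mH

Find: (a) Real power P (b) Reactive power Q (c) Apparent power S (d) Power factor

Step 1 — Angular frequency: ω = 2π·f = 2π·2680 = 1.684e+04 rad/s.
Step 2 — Component impedances:
  R: Z = R = 39.8 Ω
  L: Z = jωL = j·1.684e+04·0.0161 = 0 + j271.1 Ω
Step 3 — Series combination: Z_total = R + L = 39.8 + j271.1 Ω = 274∠81.6° Ω.
Step 4 — Source phasor: V = 110∠-109.6° V = -36.9 - j103.6 V.
Step 5 — Current: I = V / Z = -0.3937 + j0.07831 A = 0.4014∠168.8° A.
Step 6 — Complex power: S = V·I* = 6.414 + j43.69 VA.
Step 7 — Real power: P = Re(S) = 6.414 W.
Step 8 — Reactive power: Q = Im(S) = 43.69 VAR.
Step 9 — Apparent power: |S| = 44.16 VA.
Step 10 — Power factor: PF = P/|S| = 0.1452 (lagging).

(a) P = 6.414 W  (b) Q = 43.69 VAR  (c) S = 44.16 VA  (d) PF = 0.1452 (lagging)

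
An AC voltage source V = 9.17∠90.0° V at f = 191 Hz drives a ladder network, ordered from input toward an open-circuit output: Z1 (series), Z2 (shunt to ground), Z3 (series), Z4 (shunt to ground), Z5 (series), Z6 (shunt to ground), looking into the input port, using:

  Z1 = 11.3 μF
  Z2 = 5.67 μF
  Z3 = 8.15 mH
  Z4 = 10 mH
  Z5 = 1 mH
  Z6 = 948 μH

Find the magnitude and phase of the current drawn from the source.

Step 1 — Angular frequency: ω = 2π·f = 2π·191 = 1200 rad/s.
Step 2 — Component impedances:
  Z1: Z = 1/(jωC) = -j/(ω·C) = 0 - j73.74 Ω
  Z2: Z = 1/(jωC) = -j/(ω·C) = 0 - j147 Ω
  Z3: Z = jωL = j·1200·0.00815 = 0 + j9.781 Ω
  Z4: Z = jωL = j·1200·0.01 = 0 + j12 Ω
  Z5: Z = jωL = j·1200·0.001 = 0 + j1.2 Ω
  Z6: Z = jωL = j·1200·0.000948 = 0 + j1.138 Ω
Step 3 — Ladder network (open output): work backward from the far end, alternating series and parallel combinations. Z_in = 0 - j60.98 Ω = 60.98∠-90.0° Ω.
Step 4 — Source phasor: V = 9.17∠90.0° V = 0 + j9.17 V.
Step 5 — Ohm's law: I = V / Z_total = (0 + j9.17) / (0 - j60.98) = -0.1504 A.
Step 6 — Convert to polar: |I| = 0.1504 A, ∠I = 180.0°.

I = 0.1504∠180.0° A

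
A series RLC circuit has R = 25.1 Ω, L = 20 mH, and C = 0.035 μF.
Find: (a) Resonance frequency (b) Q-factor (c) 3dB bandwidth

Step 1 — Resonance condition Im(Z)=0 gives ω₀ = 1/√(LC).
Step 2 — ω₀ = 1/√(0.02·3.5e-08) = 3.78e+04 rad/s.
Step 3 — f₀ = ω₀/(2π) = 6015 Hz.
Step 4 — Series Q: Q = ω₀L/R = 3.78e+04·0.02/25.1 = 30.12.
Step 5 — 3dB bandwidth: Δω = ω₀/Q = 1255 rad/s; BW = Δω/(2π) = 199.7 Hz.

(a) f₀ = 6015 Hz  (b) Q = 30.12  (c) BW = 199.7 Hz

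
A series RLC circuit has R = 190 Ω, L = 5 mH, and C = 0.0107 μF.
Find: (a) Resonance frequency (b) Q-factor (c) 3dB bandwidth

Step 1 — Resonance condition Im(Z)=0 gives ω₀ = 1/√(LC).
Step 2 — ω₀ = 1/√(0.005·1.07e-08) = 1.367e+05 rad/s.
Step 3 — f₀ = ω₀/(2π) = 2.176e+04 Hz.
Step 4 — Series Q: Q = ω₀L/R = 1.367e+05·0.005/190 = 3.598.
Step 5 — 3dB bandwidth: Δω = ω₀/Q = 3.8e+04 rad/s; BW = Δω/(2π) = 6048 Hz.

(a) f₀ = 2.176e+04 Hz  (b) Q = 3.598  (c) BW = 6048 Hz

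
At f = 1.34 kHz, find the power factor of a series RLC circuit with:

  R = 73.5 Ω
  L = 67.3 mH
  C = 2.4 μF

Step 1 — Angular frequency: ω = 2π·f = 2π·1340 = 8419 rad/s.
Step 2 — Component impedances:
  R: Z = R = 73.5 Ω
  L: Z = jωL = j·8419·0.0673 = 0 + j566.6 Ω
  C: Z = 1/(jωC) = -j/(ω·C) = 0 - j49.49 Ω
Step 3 — Series combination: Z_total = R + L + C = 73.5 + j517.1 Ω = 522.3∠81.9° Ω.
Step 4 — Power factor: PF = cos(φ) = Re(Z)/|Z| = 73.5/522.3 = 0.1407.
Step 5 — Type: Im(Z) = 517.1 ⇒ lagging (phase φ = 81.9°).

PF = 0.1407 (lagging, φ = 81.9°)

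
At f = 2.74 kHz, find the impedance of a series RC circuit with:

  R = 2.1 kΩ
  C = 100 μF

Step 1 — Angular frequency: ω = 2π·f = 2π·2740 = 1.722e+04 rad/s.
Step 2 — Component impedances:
  R: Z = R = 2100 Ω
  C: Z = 1/(jωC) = -j/(ω·C) = 0 - j0.5809 Ω
Step 3 — Series combination: Z_total = R + C = 2100 - j0.5809 Ω = 2100∠-0.0° Ω.

Z = 2100 - j0.5809 Ω = 2100∠-0.0° Ω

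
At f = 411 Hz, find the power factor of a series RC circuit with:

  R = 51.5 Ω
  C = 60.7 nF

Step 1 — Angular frequency: ω = 2π·f = 2π·411 = 2582 rad/s.
Step 2 — Component impedances:
  R: Z = R = 51.5 Ω
  C: Z = 1/(jωC) = -j/(ω·C) = 0 - j6380 Ω
Step 3 — Series combination: Z_total = R + C = 51.5 - j6380 Ω = 6380∠-89.5° Ω.
Step 4 — Power factor: PF = cos(φ) = Re(Z)/|Z| = 51.5/6380 = 0.008072.
Step 5 — Type: Im(Z) = -6380 ⇒ leading (phase φ = -89.5°).

PF = 0.008072 (leading, φ = -89.5°)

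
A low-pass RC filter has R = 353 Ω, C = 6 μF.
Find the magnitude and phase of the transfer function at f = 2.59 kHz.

Step 1 — Angular frequency: ω = 2π·2590 = 1.627e+04 rad/s.
Step 2 — Transfer function: H(jω) = 1/(1 + jωRC).
Step 3 — Denominator: 1 + jωRC = 1 + j·1.627e+04·353·6e-06 = 1 + j34.47.
Step 4 — H = 0.0008411 - j0.02899.
Step 5 — Magnitude: |H| = 0.029 (-30.8 dB); phase: φ = -88.3°.

|H| = 0.029 (-30.8 dB), φ = -88.3°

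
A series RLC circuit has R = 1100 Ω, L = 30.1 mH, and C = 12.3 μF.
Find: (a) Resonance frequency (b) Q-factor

Step 1 — Resonance condition Im(Z)=0 gives ω₀ = 1/√(LC).
Step 2 — ω₀ = 1/√(0.0301·1.23e-05) = 1643 rad/s.
Step 3 — f₀ = ω₀/(2π) = 261.6 Hz.
Step 4 — Series Q: Q = ω₀L/R = 1643·0.0301/1100 = 0.04497.

(a) f₀ = 261.6 Hz  (b) Q = 0.04497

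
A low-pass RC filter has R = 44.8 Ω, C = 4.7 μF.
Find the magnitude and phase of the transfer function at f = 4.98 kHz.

Step 1 — Angular frequency: ω = 2π·4980 = 3.129e+04 rad/s.
Step 2 — Transfer function: H(jω) = 1/(1 + jωRC).
Step 3 — Denominator: 1 + jωRC = 1 + j·3.129e+04·44.8·4.7e-06 = 1 + j6.588.
Step 4 — H = 0.02252 - j0.1484.
Step 5 — Magnitude: |H| = 0.1501 (-16.5 dB); phase: φ = -81.4°.

|H| = 0.1501 (-16.5 dB), φ = -81.4°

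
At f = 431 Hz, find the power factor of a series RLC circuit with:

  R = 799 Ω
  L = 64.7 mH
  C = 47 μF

Step 1 — Angular frequency: ω = 2π·f = 2π·431 = 2708 rad/s.
Step 2 — Component impedances:
  R: Z = R = 799 Ω
  L: Z = jωL = j·2708·0.0647 = 0 + j175.2 Ω
  C: Z = 1/(jωC) = -j/(ω·C) = 0 - j7.857 Ω
Step 3 — Series combination: Z_total = R + L + C = 799 + j167.4 Ω = 816.3∠11.8° Ω.
Step 4 — Power factor: PF = cos(φ) = Re(Z)/|Z| = 799/816.3 = 0.9788.
Step 5 — Type: Im(Z) = 167.4 ⇒ lagging (phase φ = 11.8°).

PF = 0.9788 (lagging, φ = 11.8°)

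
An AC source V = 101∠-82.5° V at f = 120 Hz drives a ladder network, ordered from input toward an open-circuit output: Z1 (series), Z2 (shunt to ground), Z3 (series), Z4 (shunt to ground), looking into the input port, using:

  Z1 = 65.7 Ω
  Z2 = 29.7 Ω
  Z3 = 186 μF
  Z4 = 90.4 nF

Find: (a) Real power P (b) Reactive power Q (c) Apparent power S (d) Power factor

Step 1 — Angular frequency: ω = 2π·f = 2π·120 = 754 rad/s.
Step 2 — Component impedances:
  Z1: Z = R = 65.7 Ω
  Z2: Z = R = 29.7 Ω
  Z3: Z = 1/(jωC) = -j/(ω·C) = 0 - j7.131 Ω
  Z4: Z = 1/(jωC) = -j/(ω·C) = 0 - j1.467e+04 Ω
Step 3 — Ladder network (open output): work backward from the far end, alternating series and parallel combinations. Z_in = 95.4 - j0.06009 Ω = 95.4∠-0.0° Ω.
Step 4 — Source phasor: V = 101∠-82.5° V = 13.18 - j100.1 V.
Step 5 — Current: I = V / Z = 0.1388 - j1.05 A = 1.059∠-82.5° A.
Step 6 — Complex power: S = V·I* = 106.9 - j0.06736 VA.
Step 7 — Real power: P = Re(S) = 106.9 W.
Step 8 — Reactive power: Q = Im(S) = -0.06736 VAR.
Step 9 — Apparent power: |S| = 106.9 VA.
Step 10 — Power factor: PF = P/|S| = 1 (leading).

(a) P = 106.9 W  (b) Q = -0.06736 VAR  (c) S = 106.9 VA  (d) PF = 1 (leading)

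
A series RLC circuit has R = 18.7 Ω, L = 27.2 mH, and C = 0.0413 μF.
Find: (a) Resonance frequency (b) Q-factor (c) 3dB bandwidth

Step 1 — Resonance: ω₀ = 1/√(LC) = 1/√(0.0272·4.13e-08) = 2.984e+04 rad/s.
Step 2 — f₀ = ω₀/(2π) = 4749 Hz.
Step 3 — Series Q: Q = ω₀L/R = 2.984e+04·0.0272/18.7 = 43.4.
Step 4 — Bandwidth: Δω = ω₀/Q = 687.5 rad/s; BW = Δω/(2π) = 109.4 Hz.

(a) f₀ = 4749 Hz  (b) Q = 43.4  (c) BW = 109.4 Hz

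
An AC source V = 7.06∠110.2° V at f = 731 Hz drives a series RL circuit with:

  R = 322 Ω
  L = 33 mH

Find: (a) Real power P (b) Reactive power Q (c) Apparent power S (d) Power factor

Step 1 — Angular frequency: ω = 2π·f = 2π·731 = 4593 rad/s.
Step 2 — Component impedances:
  R: Z = R = 322 Ω
  L: Z = jωL = j·4593·0.033 = 0 + j151.6 Ω
Step 3 — Series combination: Z_total = R + L = 322 + j151.6 Ω = 355.9∠25.2° Ω.
Step 4 — Source phasor: V = 7.06∠110.2° V = -2.438 + j6.626 V.
Step 5 — Current: I = V / Z = 0.001731 + j0.01976 A = 0.01984∠85.0° A.
Step 6 — Complex power: S = V·I* = 0.1267 + j0.05965 VA.
Step 7 — Real power: P = Re(S) = 0.1267 W.
Step 8 — Reactive power: Q = Im(S) = 0.05965 VAR.
Step 9 — Apparent power: |S| = 0.1401 VA.
Step 10 — Power factor: PF = P/|S| = 0.9048 (lagging).

(a) P = 0.1267 W  (b) Q = 0.05965 VAR  (c) S = 0.1401 VA  (d) PF = 0.9048 (lagging)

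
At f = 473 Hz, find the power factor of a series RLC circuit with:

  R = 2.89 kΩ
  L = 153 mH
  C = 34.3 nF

Step 1 — Angular frequency: ω = 2π·f = 2π·473 = 2972 rad/s.
Step 2 — Component impedances:
  R: Z = R = 2890 Ω
  L: Z = jωL = j·2972·0.153 = 0 + j454.7 Ω
  C: Z = 1/(jωC) = -j/(ω·C) = 0 - j9810 Ω
Step 3 — Series combination: Z_total = R + L + C = 2890 - j9355 Ω = 9791∠-72.8° Ω.
Step 4 — Power factor: PF = cos(φ) = Re(Z)/|Z| = 2890/9791 = 0.2952.
Step 5 — Type: Im(Z) = -9355 ⇒ leading (phase φ = -72.8°).

PF = 0.2952 (leading, φ = -72.8°)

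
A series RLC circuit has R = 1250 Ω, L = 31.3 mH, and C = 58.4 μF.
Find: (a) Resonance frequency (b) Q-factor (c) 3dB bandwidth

Step 1 — Resonance: ω₀ = 1/√(LC) = 1/√(0.0313·5.84e-05) = 739.6 rad/s.
Step 2 — f₀ = ω₀/(2π) = 117.7 Hz.
Step 3 — Series Q: Q = ω₀L/R = 739.6·0.0313/1250 = 0.01852.
Step 4 — Bandwidth: Δω = ω₀/Q = 3.994e+04 rad/s; BW = Δω/(2π) = 6356 Hz.

(a) f₀ = 117.7 Hz  (b) Q = 0.01852  (c) BW = 6356 Hz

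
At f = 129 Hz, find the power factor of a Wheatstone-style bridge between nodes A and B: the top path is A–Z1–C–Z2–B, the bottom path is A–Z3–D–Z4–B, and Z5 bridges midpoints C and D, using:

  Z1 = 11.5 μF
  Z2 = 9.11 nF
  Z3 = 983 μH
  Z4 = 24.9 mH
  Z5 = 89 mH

Step 1 — Angular frequency: ω = 2π·f = 2π·129 = 810.5 rad/s.
Step 2 — Component impedances:
  Z1: Z = 1/(jωC) = -j/(ω·C) = 0 - j107.3 Ω
  Z2: Z = 1/(jωC) = -j/(ω·C) = 0 - j1.354e+05 Ω
  Z3: Z = jωL = j·810.5·0.000983 = 0 + j0.7968 Ω
  Z4: Z = jωL = j·810.5·0.0249 = 0 + j20.18 Ω
  Z5: Z = jωL = j·810.5·0.089 = 0 + j72.14 Ω
Step 3 — Bridge requires nodal analysis (the Z5 bridge couples midpoints C and D, so the two paths cannot be reduced to a simple series/parallel combination). Setting node B to ground and injecting 1 A at node A, the 3-node admittance system at A, C, D solves to V_A = Z_AB = 0 + j21 Ω = 21∠90.0° Ω.
Step 4 — Power factor: PF = cos(φ) = Re(Z)/|Z| = 0/21 = 0.
Step 5 — Type: Im(Z) = 21 ⇒ lagging (phase φ = 90.0°).

PF = 0 (lagging, φ = 90.0°)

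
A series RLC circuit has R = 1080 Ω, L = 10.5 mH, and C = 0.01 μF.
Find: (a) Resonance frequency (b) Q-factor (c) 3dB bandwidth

Step 1 — Resonance condition Im(Z)=0 gives ω₀ = 1/√(LC).
Step 2 — ω₀ = 1/√(0.0105·1e-08) = 9.759e+04 rad/s.
Step 3 — f₀ = ω₀/(2π) = 1.553e+04 Hz.
Step 4 — Series Q: Q = ω₀L/R = 9.759e+04·0.0105/1080 = 0.9488.
Step 5 — 3dB bandwidth: Δω = ω₀/Q = 1.029e+05 rad/s; BW = Δω/(2π) = 1.637e+04 Hz.

(a) f₀ = 1.553e+04 Hz  (b) Q = 0.9488  (c) BW = 1.637e+04 Hz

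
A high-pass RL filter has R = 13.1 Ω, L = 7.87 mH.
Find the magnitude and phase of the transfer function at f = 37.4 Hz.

Step 1 — Angular frequency: ω = 2π·37.4 = 235 rad/s.
Step 2 — Transfer function: H(jω) = jωL/(R + jωL).
Step 3 — Numerator jωL = j·1.849; denominator R + jωL = 13.1 + j1.849.
Step 4 — H = 0.01954 + j0.1384.
Step 5 — Magnitude: |H| = 0.1398 (-17.1 dB); phase: φ = 82.0°.

|H| = 0.1398 (-17.1 dB), φ = 82.0°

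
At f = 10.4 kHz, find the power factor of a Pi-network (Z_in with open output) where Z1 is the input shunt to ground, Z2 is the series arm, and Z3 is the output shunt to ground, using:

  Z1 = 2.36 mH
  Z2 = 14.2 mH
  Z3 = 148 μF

Step 1 — Angular frequency: ω = 2π·f = 2π·1.04e+04 = 6.535e+04 rad/s.
Step 2 — Component impedances:
  Z1: Z = jωL = j·6.535e+04·0.00236 = 0 + j154.2 Ω
  Z2: Z = jωL = j·6.535e+04·0.0142 = 0 + j927.9 Ω
  Z3: Z = 1/(jωC) = -j/(ω·C) = 0 - j0.1034 Ω
Step 3 — With open output, the series arm Z2 and the output shunt Z3 appear in series to ground: Z2 + Z3 = 0 + j927.8 Ω.
Step 4 — Parallel with input shunt Z1: Z_in = Z1 || (Z2 + Z3) = 0 + j132.2 Ω = 132.2∠90.0° Ω.
Step 5 — Power factor: PF = cos(φ) = Re(Z)/|Z| = -0/132.2 = -0.
Step 6 — Type: Im(Z) = 132.2 ⇒ lagging (phase φ = 90.0°).

PF = -0 (lagging, φ = 90.0°)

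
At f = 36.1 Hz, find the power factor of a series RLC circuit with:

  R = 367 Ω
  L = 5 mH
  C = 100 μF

Step 1 — Angular frequency: ω = 2π·f = 2π·36.1 = 226.8 rad/s.
Step 2 — Component impedances:
  R: Z = R = 367 Ω
  L: Z = jωL = j·226.8·0.005 = 0 + j1.134 Ω
  C: Z = 1/(jωC) = -j/(ω·C) = 0 - j44.09 Ω
Step 3 — Series combination: Z_total = R + L + C = 367 - j42.95 Ω = 369.5∠-6.7° Ω.
Step 4 — Power factor: PF = cos(φ) = Re(Z)/|Z| = 367/369.5 = 0.9932.
Step 5 — Type: Im(Z) = -42.95 ⇒ leading (phase φ = -6.7°).

PF = 0.9932 (leading, φ = -6.7°)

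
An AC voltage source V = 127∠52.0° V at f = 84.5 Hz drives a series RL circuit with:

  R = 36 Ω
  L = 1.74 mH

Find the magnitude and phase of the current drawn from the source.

Step 1 — Angular frequency: ω = 2π·f = 2π·84.5 = 530.9 rad/s.
Step 2 — Component impedances:
  R: Z = R = 36 Ω
  L: Z = jωL = j·530.9·0.00174 = 0 + j0.9238 Ω
Step 3 — Series combination: Z_total = R + L = 36 + j0.9238 Ω = 36.01∠1.5° Ω.
Step 4 — Source phasor: V = 127∠52.0° V = 78.19 + j100.1 V.
Step 5 — Ohm's law: I = V / Z_total = (78.19 + j100.1) / (36 + j0.9238) = 2.242 + j2.722 A.
Step 6 — Convert to polar: |I| = 3.527 A, ∠I = 50.5°.

I = 3.527∠50.5° A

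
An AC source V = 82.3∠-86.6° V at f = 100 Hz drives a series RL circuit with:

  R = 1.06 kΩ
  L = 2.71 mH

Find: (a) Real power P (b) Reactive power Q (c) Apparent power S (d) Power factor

Step 1 — Angular frequency: ω = 2π·f = 2π·100 = 628.3 rad/s.
Step 2 — Component impedances:
  R: Z = R = 1060 Ω
  L: Z = jωL = j·628.3·0.00271 = 0 + j1.703 Ω
Step 3 — Series combination: Z_total = R + L = 1060 + j1.703 Ω = 1060∠0.1° Ω.
Step 4 — Source phasor: V = 82.3∠-86.6° V = 4.881 - j82.16 V.
Step 5 — Current: I = V / Z = 0.00448 - j0.07751 A = 0.07764∠-86.7° A.
Step 6 — Complex power: S = V·I* = 6.39 + j0.01026 VA.
Step 7 — Real power: P = Re(S) = 6.39 W.
Step 8 — Reactive power: Q = Im(S) = 0.01026 VAR.
Step 9 — Apparent power: |S| = 6.39 VA.
Step 10 — Power factor: PF = P/|S| = 1 (lagging).

(a) P = 6.39 W  (b) Q = 0.01026 VAR  (c) S = 6.39 VA  (d) PF = 1 (lagging)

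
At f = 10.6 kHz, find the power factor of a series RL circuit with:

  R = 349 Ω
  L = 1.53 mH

Step 1 — Angular frequency: ω = 2π·f = 2π·1.06e+04 = 6.66e+04 rad/s.
Step 2 — Component impedances:
  R: Z = R = 349 Ω
  L: Z = jωL = j·6.66e+04·0.00153 = 0 + j101.9 Ω
Step 3 — Series combination: Z_total = R + L = 349 + j101.9 Ω = 363.6∠16.3° Ω.
Step 4 — Power factor: PF = cos(φ) = Re(Z)/|Z| = 349/363.57 = 0.9599.
Step 5 — Type: Im(Z) = 101.9 ⇒ lagging (phase φ = 16.3°).

PF = 0.9599 (lagging, φ = 16.3°)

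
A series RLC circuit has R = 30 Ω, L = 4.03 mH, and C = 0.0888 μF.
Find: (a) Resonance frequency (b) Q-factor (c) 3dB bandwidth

Step 1 — Resonance: ω₀ = 1/√(LC) = 1/√(0.00403·8.88e-08) = 5.286e+04 rad/s.
Step 2 — f₀ = ω₀/(2π) = 8413 Hz.
Step 3 — Series Q: Q = ω₀L/R = 5.286e+04·0.00403/30 = 7.101.
Step 4 — Bandwidth: Δω = ω₀/Q = 7444 rad/s; BW = Δω/(2π) = 1185 Hz.

(a) f₀ = 8413 Hz  (b) Q = 7.101  (c) BW = 1185 Hz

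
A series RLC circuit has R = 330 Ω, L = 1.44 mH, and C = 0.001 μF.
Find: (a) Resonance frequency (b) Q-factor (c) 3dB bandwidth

Step 1 — Resonance: ω₀ = 1/√(LC) = 1/√(0.00144·1e-09) = 8.333e+05 rad/s.
Step 2 — f₀ = ω₀/(2π) = 1.326e+05 Hz.
Step 3 — Series Q: Q = ω₀L/R = 8.333e+05·0.00144/330 = 3.636.
Step 4 — Bandwidth: Δω = ω₀/Q = 2.292e+05 rad/s; BW = Δω/(2π) = 3.647e+04 Hz.

(a) f₀ = 1.326e+05 Hz  (b) Q = 3.636  (c) BW = 3.647e+04 Hz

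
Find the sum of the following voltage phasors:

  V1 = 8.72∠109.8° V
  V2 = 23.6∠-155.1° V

Step 1 — Convert each phasor to rectangular form:
  V1 = 8.72·(cos(109.8°) + j·sin(109.8°)) = -2.954 + j8.204 V
  V2 = 23.6·(cos(-155.1°) + j·sin(-155.1°)) = -21.41 - j9.936 V
Step 2 — Sum components: V_total = -24.36 - j1.732 V.
Step 3 — Convert to polar: |V_total| = 24.42 V, ∠V_total = -175.9°.

V_total = 24.42∠-175.9° V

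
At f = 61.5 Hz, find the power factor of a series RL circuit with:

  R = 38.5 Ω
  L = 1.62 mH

Step 1 — Angular frequency: ω = 2π·f = 2π·61.5 = 386.4 rad/s.
Step 2 — Component impedances:
  R: Z = R = 38.5 Ω
  L: Z = jωL = j·386.4·0.00162 = 0 + j0.626 Ω
Step 3 — Series combination: Z_total = R + L = 38.5 + j0.626 Ω = 38.51∠0.9° Ω.
Step 4 — Power factor: PF = cos(φ) = Re(Z)/|Z| = 38.5/38.505 = 0.9999.
Step 5 — Type: Im(Z) = 0.626 ⇒ lagging (phase φ = 0.9°).

PF = 0.9999 (lagging, φ = 0.9°)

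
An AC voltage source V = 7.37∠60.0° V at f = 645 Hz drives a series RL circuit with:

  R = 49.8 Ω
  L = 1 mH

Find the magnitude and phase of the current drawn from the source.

Step 1 — Angular frequency: ω = 2π·f = 2π·645 = 4053 rad/s.
Step 2 — Component impedances:
  R: Z = R = 49.8 Ω
  L: Z = jωL = j·4053·0.001 = 0 + j4.053 Ω
Step 3 — Series combination: Z_total = R + L = 49.8 + j4.053 Ω = 49.96∠4.7° Ω.
Step 4 — Source phasor: V = 7.37∠60.0° V = 3.685 + j6.383 V.
Step 5 — Ohm's law: I = V / Z_total = (3.685 + j6.383) / (49.8 + j4.053) = 0.08387 + j0.1213 A.
Step 6 — Convert to polar: |I| = 0.1475 A, ∠I = 55.3°.

I = 0.1475∠55.3° A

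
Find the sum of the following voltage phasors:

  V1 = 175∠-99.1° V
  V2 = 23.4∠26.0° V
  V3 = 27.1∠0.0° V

Step 1 — Convert each phasor to rectangular form:
  V1 = 175·(cos(-99.1°) + j·sin(-99.1°)) = -27.68 - j172.8 V
  V2 = 23.4·(cos(26.0°) + j·sin(26.0°)) = 21.03 + j10.26 V
  V3 = 27.1·(cos(0.0°) + j·sin(0.0°)) = 27.1 V
Step 2 — Sum components: V_total = 20.45 - j162.5 V.
Step 3 — Convert to polar: |V_total| = 163.8 V, ∠V_total = -82.8°.

V_total = 163.8∠-82.8° V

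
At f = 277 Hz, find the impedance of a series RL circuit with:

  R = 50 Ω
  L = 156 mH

Step 1 — Angular frequency: ω = 2π·f = 2π·277 = 1740 rad/s.
Step 2 — Component impedances:
  R: Z = R = 50 Ω
  L: Z = jωL = j·1740·0.156 = 0 + j271.5 Ω
Step 3 — Series combination: Z_total = R + L = 50 + j271.5 Ω = 276.1∠79.6° Ω.

Z = 50 + j271.5 Ω = 276.1∠79.6° Ω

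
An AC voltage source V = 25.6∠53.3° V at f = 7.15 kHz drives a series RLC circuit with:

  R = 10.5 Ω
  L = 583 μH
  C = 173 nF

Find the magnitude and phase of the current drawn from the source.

Step 1 — Angular frequency: ω = 2π·f = 2π·7150 = 4.492e+04 rad/s.
Step 2 — Component impedances:
  R: Z = R = 10.5 Ω
  L: Z = jωL = j·4.492e+04·0.000583 = 0 + j26.19 Ω
  C: Z = 1/(jωC) = -j/(ω·C) = 0 - j128.7 Ω
Step 3 — Series combination: Z_total = R + L + C = 10.5 - j102.5 Ω = 103∠-84.1° Ω.
Step 4 — Source phasor: V = 25.6∠53.3° V = 15.3 + j20.53 V.
Step 5 — Ohm's law: I = V / Z_total = (15.3 + j20.53) / (10.5 - j102.5) = -0.1831 + j0.1681 A.
Step 6 — Convert to polar: |I| = 0.2485 A, ∠I = 137.4°.

I = 0.2485∠137.4° A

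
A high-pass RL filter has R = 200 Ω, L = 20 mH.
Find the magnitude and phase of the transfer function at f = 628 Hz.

Step 1 — Angular frequency: ω = 2π·628 = 3946 rad/s.
Step 2 — Transfer function: H(jω) = jωL/(R + jωL).
Step 3 — Numerator jωL = j·78.92; denominator R + jωL = 200 + j78.92.
Step 4 — H = 0.1347 + j0.3414.
Step 5 — Magnitude: |H| = 0.367 (-8.7 dB); phase: φ = 68.5°.

|H| = 0.367 (-8.7 dB), φ = 68.5°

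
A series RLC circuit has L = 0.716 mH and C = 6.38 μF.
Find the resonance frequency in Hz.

Step 1 — Resonance condition Im(Z)=0 gives ω₀ = 1/√(LC).
Step 2 — ω₀ = 1/√(0.000716·6.38e-06) = 1.48e+04 rad/s.
Step 3 — f₀ = ω₀/(2π) = 2355 Hz.

f₀ = 2355 Hz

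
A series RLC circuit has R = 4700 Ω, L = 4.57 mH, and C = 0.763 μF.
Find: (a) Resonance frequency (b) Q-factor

Step 1 — Resonance condition Im(Z)=0 gives ω₀ = 1/√(LC).
Step 2 — ω₀ = 1/√(0.00457·7.63e-07) = 1.693e+04 rad/s.
Step 3 — f₀ = ω₀/(2π) = 2695 Hz.
Step 4 — Series Q: Q = ω₀L/R = 1.693e+04·0.00457/4700 = 0.01647.

(a) f₀ = 2695 Hz  (b) Q = 0.01647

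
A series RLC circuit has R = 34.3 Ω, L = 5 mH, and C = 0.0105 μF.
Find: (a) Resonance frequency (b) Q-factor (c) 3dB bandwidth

Step 1 — Resonance: ω₀ = 1/√(LC) = 1/√(0.005·1.05e-08) = 1.38e+05 rad/s.
Step 2 — f₀ = ω₀/(2π) = 2.197e+04 Hz.
Step 3 — Series Q: Q = ω₀L/R = 1.38e+05·0.005/34.3 = 20.12.
Step 4 — Bandwidth: Δω = ω₀/Q = 6860 rad/s; BW = Δω/(2π) = 1092 Hz.

(a) f₀ = 2.197e+04 Hz  (b) Q = 20.12  (c) BW = 1092 Hz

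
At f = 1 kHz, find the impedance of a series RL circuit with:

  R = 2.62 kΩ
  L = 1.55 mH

Step 1 — Angular frequency: ω = 2π·f = 2π·1000 = 6283 rad/s.
Step 2 — Component impedances:
  R: Z = R = 2620 Ω
  L: Z = jωL = j·6283·0.00155 = 0 + j9.739 Ω
Step 3 — Series combination: Z_total = R + L = 2620 + j9.739 Ω = 2620∠0.2° Ω.

Z = 2620 + j9.739 Ω = 2620∠0.2° Ω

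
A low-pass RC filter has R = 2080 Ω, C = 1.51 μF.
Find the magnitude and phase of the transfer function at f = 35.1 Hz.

Step 1 — Angular frequency: ω = 2π·35.1 = 220.5 rad/s.
Step 2 — Transfer function: H(jω) = 1/(1 + jωRC).
Step 3 — Denominator: 1 + jωRC = 1 + j·220.5·2080·1.51e-06 = 1 + j0.6927.
Step 4 — H = 0.6758 - j0.4681.
Step 5 — Magnitude: |H| = 0.8221 (-1.7 dB); phase: φ = -34.7°.

|H| = 0.8221 (-1.7 dB), φ = -34.7°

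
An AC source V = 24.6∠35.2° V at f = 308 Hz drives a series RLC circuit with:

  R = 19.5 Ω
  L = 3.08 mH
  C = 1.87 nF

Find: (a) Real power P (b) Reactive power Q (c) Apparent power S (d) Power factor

Step 1 — Angular frequency: ω = 2π·f = 2π·308 = 1935 rad/s.
Step 2 — Component impedances:
  R: Z = R = 19.5 Ω
  L: Z = jωL = j·1935·0.00308 = 0 + j5.96 Ω
  C: Z = 1/(jωC) = -j/(ω·C) = 0 - j2.763e+05 Ω
Step 3 — Series combination: Z_total = R + L + C = 19.5 - j2.763e+05 Ω = 2.763e+05∠-90.0° Ω.
Step 4 — Source phasor: V = 24.6∠35.2° V = 20.1 + j14.18 V.
Step 5 — Current: I = V / Z = -5.131e-05 + j7.275e-05 A = 8.903e-05∠125.2° A.
Step 6 — Complex power: S = V·I* = 1.545e-07 - j0.00219 VA.
Step 7 — Real power: P = Re(S) = 1.545e-07 W.
Step 8 — Reactive power: Q = Im(S) = -0.00219 VAR.
Step 9 — Apparent power: |S| = 0.00219 VA.
Step 10 — Power factor: PF = P/|S| = 7.057e-05 (leading).

(a) P = 1.545e-07 W  (b) Q = -0.00219 VAR  (c) S = 0.00219 VA  (d) PF = 7.057e-05 (leading)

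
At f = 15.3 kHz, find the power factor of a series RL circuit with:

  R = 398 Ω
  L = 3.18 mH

Step 1 — Angular frequency: ω = 2π·f = 2π·1.53e+04 = 9.613e+04 rad/s.
Step 2 — Component impedances:
  R: Z = R = 398 Ω
  L: Z = jωL = j·9.613e+04·0.00318 = 0 + j305.7 Ω
Step 3 — Series combination: Z_total = R + L = 398 + j305.7 Ω = 501.9∠37.5° Ω.
Step 4 — Power factor: PF = cos(φ) = Re(Z)/|Z| = 398/501.85 = 0.7931.
Step 5 — Type: Im(Z) = 305.7 ⇒ lagging (phase φ = 37.5°).

PF = 0.7931 (lagging, φ = 37.5°)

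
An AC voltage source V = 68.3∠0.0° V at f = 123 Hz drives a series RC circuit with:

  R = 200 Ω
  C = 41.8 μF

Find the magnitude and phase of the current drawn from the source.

Step 1 — Angular frequency: ω = 2π·f = 2π·123 = 772.8 rad/s.
Step 2 — Component impedances:
  R: Z = R = 200 Ω
  C: Z = 1/(jωC) = -j/(ω·C) = 0 - j30.96 Ω
Step 3 — Series combination: Z_total = R + C = 200 - j30.96 Ω = 202.4∠-8.8° Ω.
Step 4 — Source phasor: V = 68.3∠0.0° V = 68.3 V.
Step 5 — Ohm's law: I = V / Z_total = (68.3) / (200 - j30.96) = 0.3335 + j0.05162 A.
Step 6 — Convert to polar: |I| = 0.3375 A, ∠I = 8.8°.

I = 0.3375∠8.8° A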